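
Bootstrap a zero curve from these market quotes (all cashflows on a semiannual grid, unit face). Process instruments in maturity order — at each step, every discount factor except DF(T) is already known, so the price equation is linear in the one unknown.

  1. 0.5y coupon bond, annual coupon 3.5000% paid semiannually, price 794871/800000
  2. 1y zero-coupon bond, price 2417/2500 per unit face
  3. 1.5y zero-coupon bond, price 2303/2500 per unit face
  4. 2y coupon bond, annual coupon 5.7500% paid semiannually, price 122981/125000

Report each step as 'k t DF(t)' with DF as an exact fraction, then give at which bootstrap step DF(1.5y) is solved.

1 1/2 1953/2000
2 1 2417/2500
3 3/2 2303/2500
4 2 8763/10000
DF(1.5y) is solved at step 3

step 1 [0.5y] bond c/2=7/400: DF=(794871/800000 − 7/400·(0))/(1+7/400) = 1953/2000 ≈ 0.976500
step 2 [1y] zero: DF = P = 2417/2500 ≈ 0.966800
step 3 [1.5y] zero: DF = P = 2303/2500 ≈ 0.921200
step 4 [2y] bond c/2=23/800: DF=(122981/125000 − 23/800·(0.976500+0.966800+0.921200))/(1+23/800) = 8763/10000 ≈ 0.876300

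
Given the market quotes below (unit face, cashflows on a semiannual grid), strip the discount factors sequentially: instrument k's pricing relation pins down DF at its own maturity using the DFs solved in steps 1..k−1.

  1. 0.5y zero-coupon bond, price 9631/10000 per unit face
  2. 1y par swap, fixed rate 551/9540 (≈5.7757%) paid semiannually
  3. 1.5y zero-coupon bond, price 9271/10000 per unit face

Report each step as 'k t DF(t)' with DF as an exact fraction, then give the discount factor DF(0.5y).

1 1/2 9631/10000
2 1 9449/10000
3 3/2 9271/10000
DF(0.5y) = 9631/10000 ≈ 0.963100

step 1 [0.5y] zero: DF = P = 9631/10000 ≈ 0.963100
step 2 [1y] swap r/2=551/19080: DF=(1 − 551/19080·(0.963100))/(1+551/19080) = 9449/10000 ≈ 0.944900
step 3 [1.5y] zero: DF = P = 9271/10000 ≈ 0.927100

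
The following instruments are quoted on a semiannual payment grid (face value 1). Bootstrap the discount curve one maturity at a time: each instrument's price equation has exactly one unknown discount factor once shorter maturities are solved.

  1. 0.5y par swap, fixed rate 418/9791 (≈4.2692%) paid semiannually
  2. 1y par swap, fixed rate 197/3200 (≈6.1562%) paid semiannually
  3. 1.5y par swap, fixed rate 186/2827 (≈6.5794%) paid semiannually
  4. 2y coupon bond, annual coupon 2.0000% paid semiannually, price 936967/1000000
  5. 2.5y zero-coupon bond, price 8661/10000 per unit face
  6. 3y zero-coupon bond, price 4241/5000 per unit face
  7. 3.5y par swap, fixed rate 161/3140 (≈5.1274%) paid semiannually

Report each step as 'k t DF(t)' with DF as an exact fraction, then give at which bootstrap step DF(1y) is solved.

1 1/2 9791/10000
2 1 9409/10000
3 3/2 907/1000
4 2 8997/10000
5 5/2 8661/10000
6 3 4241/5000
7 7/2 839/1000
DF(1y) is solved at step 2

step 1 [0.5y] swap r/2=209/9791: DF=(1 − 209/9791·(0))/(1+209/9791) = 9791/10000 ≈ 0.979100
step 2 [1y] swap r/2=197/6400: DF=(1 − 197/6400·(0.979100))/(1+197/6400) = 9409/10000 ≈ 0.940900
step 3 [1.5y] swap r/2=93/2827: DF=(1 − 93/2827·(0.979100+0.940900))/(1+93/2827) = 907/1000 ≈ 0.907000
step 4 [2y] bond c/2=1/100: DF=(936967/1000000 − 1/100·(0.979100+0.940900+0.907000))/(1+1/100) = 8997/10000 ≈ 0.899700
step 5 [2.5y] zero: DF = P = 8661/10000 ≈ 0.866100
step 6 [3y] zero: DF = P = 4241/5000 ≈ 0.848200
step 7 [3.5y] swap r/2=161/6280: DF=(1 − 161/6280·(0.979100+0.940900+0.907000+0.899700+0.866100+0.848200))/(1+161/6280) = 839/1000 ≈ 0.839000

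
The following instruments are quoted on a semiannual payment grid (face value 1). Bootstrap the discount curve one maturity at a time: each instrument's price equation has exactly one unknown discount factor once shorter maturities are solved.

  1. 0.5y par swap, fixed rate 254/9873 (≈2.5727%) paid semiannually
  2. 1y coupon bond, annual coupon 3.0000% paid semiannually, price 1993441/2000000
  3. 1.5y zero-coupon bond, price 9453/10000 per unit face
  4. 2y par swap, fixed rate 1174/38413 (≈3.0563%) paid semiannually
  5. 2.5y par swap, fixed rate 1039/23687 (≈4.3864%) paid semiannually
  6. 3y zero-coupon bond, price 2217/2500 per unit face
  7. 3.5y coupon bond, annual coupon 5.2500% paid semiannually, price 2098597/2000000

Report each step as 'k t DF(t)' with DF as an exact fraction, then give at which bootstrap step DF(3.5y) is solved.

1 1/2 9873/10000
2 1 4837/5000
3 3/2 9453/10000
4 2 9413/10000
5 5/2 8961/10000
6 3 2217/2500
7 7/2 4393/5000
DF(3.5y) is solved at step 7

step 1 [0.5y] swap r/2=127/9873: DF=(1 − 127/9873·(0))/(1+127/9873) = 9873/10000 ≈ 0.987300
step 2 [1y] bond c/2=3/200: DF=(1993441/2000000 − 3/200·(0.987300))/(1+3/200) = 4837/5000 ≈ 0.967400
step 3 [1.5y] zero: DF = P = 9453/10000 ≈ 0.945300
step 4 [2y] swap r/2=587/38413: DF=(1 − 587/38413·(0.987300+0.967400+0.945300))/(1+587/38413) = 9413/10000 ≈ 0.941300
step 5 [2.5y] swap r/2=1039/47374: DF=(1 − 1039/47374·(0.987300+0.967400+0.945300+0.941300))/(1+1039/47374) = 8961/10000 ≈ 0.896100
step 6 [3y] zero: DF = P = 2217/2500 ≈ 0.886800
step 7 [3.5y] bond c/2=21/800: DF=(2098597/2000000 − 21/800·(0.987300+0.967400+0.945300+0.941300+0.896100+0.886800))/(1+21/800) = 4393/5000 ≈ 0.878600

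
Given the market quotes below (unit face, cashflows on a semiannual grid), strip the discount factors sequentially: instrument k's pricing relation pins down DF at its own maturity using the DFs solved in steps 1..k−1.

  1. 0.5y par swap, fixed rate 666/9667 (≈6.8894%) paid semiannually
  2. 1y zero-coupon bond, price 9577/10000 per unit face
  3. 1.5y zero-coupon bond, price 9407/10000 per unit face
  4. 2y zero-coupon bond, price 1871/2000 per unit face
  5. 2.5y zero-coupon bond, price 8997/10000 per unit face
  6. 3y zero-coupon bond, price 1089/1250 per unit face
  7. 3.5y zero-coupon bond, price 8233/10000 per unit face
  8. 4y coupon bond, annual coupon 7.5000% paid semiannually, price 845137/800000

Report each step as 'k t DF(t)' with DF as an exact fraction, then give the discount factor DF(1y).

1 1/2 9667/10000
2 1 9577/10000
3 3/2 9407/10000
4 2 1871/2000
5 5/2 8997/10000
6 3 1089/1250
7 7/2 8233/10000
8 4 7871/10000
DF(1y) = 9577/10000 ≈ 0.957700

step 1 [0.5y] swap r/2=333/9667: DF=(1 − 333/9667·(0))/(1+333/9667) = 9667/10000 ≈ 0.966700
step 2 [1y] zero: DF = P = 9577/10000 ≈ 0.957700
step 3 [1.5y] zero: DF = P = 9407/10000 ≈ 0.940700
step 4 [2y] zero: DF = P = 1871/2000 ≈ 0.935500
step 5 [2.5y] zero: DF = P = 8997/10000 ≈ 0.899700
step 6 [3y] zero: DF = P = 1089/1250 ≈ 0.871200
step 7 [3.5y] zero: DF = P = 8233/10000 ≈ 0.823300
step 8 [4y] bond c/2=3/80: DF=(845137/800000 − 3/80·(0.966700+0.957700+0.940700+0.935500+0.899700+0.871200+0.823300))/(1+3/80) = 7871/10000 ≈ 0.787100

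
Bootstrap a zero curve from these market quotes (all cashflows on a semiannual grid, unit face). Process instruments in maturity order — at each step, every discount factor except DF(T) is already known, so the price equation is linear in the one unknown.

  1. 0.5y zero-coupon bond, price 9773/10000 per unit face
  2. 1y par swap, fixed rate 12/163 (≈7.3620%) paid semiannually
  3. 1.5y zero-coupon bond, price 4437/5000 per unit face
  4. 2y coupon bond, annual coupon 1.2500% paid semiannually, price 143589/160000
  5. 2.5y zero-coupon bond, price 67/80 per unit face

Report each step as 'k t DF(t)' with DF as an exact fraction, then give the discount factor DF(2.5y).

step 1 [0.5y] zero: DF = P = 9773/10000 ≈ 0.977300
step 2 [1y] swap r/2=6/163: DF=(1 − 6/163·(0.977300))/(1+6/163) = 4649/5000 ≈ 0.929800
step 3 [1.5y] zero: DF = P = 4437/5000 ≈ 0.887400
step 4 [2y] bond c/2=1/160: DF=(143589/160000 − 1/160·(0.977300+0.929800+0.887400))/(1+1/160) = 1749/2000 ≈ 0.874500
step 5 [2.5y] zero: DF = P = 67/80 ≈ 0.837500

1 1/2 9773/10000
2 1 4649/5000
3 3/2 4437/5000
4 2 1749/2000
5 5/2 67/80
DF(2.5y) = 67/80 ≈ 0.837500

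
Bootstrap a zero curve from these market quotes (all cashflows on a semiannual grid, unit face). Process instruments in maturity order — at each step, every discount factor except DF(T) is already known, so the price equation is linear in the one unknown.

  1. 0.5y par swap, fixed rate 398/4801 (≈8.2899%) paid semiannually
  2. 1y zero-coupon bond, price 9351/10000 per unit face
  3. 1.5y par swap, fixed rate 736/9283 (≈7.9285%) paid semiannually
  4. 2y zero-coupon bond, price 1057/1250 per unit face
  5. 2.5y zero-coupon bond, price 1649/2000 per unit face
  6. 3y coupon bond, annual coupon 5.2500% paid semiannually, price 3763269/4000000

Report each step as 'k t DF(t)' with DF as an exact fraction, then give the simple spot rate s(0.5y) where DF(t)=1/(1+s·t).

1 1/2 4801/5000
2 1 9351/10000
3 3/2 556/625
4 2 1057/1250
5 5/2 1649/2000
6 3 2007/2500
s(0.5y) = (1/(4801/5000) − 1)/(1/2) = 398/4801 ≈ 8.2899%

step 1 [0.5y] swap r/2=199/4801: DF=(1 − 199/4801·(0))/(1+199/4801) = 4801/5000 ≈ 0.960200
step 2 [1y] zero: DF = P = 9351/10000 ≈ 0.935100
step 3 [1.5y] swap r/2=368/9283: DF=(1 − 368/9283·(0.960200+0.935100))/(1+368/9283) = 556/625 ≈ 0.889600
step 4 [2y] zero: DF = P = 1057/1250 ≈ 0.845600
step 5 [2.5y] zero: DF = P = 1649/2000 ≈ 0.824500
step 6 [3y] bond c/2=21/800: DF=(3763269/4000000 − 21/800·(0.960200+0.935100+0.889600+0.845600+0.824500))/(1+21/800) = 2007/2500 ≈ 0.802800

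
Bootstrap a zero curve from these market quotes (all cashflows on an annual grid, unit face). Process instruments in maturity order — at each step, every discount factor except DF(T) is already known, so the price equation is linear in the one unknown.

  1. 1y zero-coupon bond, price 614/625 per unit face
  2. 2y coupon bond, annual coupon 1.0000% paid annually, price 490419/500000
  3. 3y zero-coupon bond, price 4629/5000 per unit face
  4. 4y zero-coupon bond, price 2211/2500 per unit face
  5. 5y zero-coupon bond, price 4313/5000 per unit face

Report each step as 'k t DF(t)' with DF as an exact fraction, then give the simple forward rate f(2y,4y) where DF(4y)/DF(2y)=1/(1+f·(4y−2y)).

step 1 [1y] zero: DF = P = 614/625 ≈ 0.982400
step 2 [2y] bond c/1=1/100: DF=(490419/500000 − 1/100·(0.982400))/(1+1/100) = 4807/5000 ≈ 0.961400
step 3 [3y] zero: DF = P = 4629/5000 ≈ 0.925800
step 4 [4y] zero: DF = P = 2211/2500 ≈ 0.884400
step 5 [5y] zero: DF = P = 4313/5000 ≈ 0.862600

1 1 614/625
2 2 4807/5000
3 3 4629/5000
4 4 2211/2500
5 5 4313/5000
f(2y,4y) = ((4807/5000)/(2211/2500) − 1)/(2) = 35/804 ≈ 4.3532%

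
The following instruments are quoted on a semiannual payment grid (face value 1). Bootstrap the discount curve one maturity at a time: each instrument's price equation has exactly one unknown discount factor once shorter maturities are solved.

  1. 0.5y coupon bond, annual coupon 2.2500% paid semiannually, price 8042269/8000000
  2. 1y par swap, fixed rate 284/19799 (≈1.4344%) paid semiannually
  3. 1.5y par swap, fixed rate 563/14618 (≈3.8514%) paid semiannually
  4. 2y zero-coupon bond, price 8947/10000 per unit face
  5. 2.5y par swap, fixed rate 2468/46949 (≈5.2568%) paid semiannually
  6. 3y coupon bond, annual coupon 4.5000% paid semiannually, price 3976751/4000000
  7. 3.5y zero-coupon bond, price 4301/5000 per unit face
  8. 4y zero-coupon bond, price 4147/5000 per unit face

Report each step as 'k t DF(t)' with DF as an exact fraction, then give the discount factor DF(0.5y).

1 1/2 9941/10000
2 1 4929/5000
3 3/2 9437/10000
4 2 8947/10000
5 5/2 4383/5000
6 3 869/1000
7 7/2 4301/5000
8 4 4147/5000
DF(0.5y) = 9941/10000 ≈ 0.994100

step 1 [0.5y] bond c/2=9/800: DF=(8042269/8000000 − 9/800·(0))/(1+9/800) = 9941/10000 ≈ 0.994100
step 2 [1y] swap r/2=142/19799: DF=(1 − 142/19799·(0.994100))/(1+142/19799) = 4929/5000 ≈ 0.985800
step 3 [1.5y] swap r/2=563/29236: DF=(1 − 563/29236·(0.994100+0.985800))/(1+563/29236) = 9437/10000 ≈ 0.943700
step 4 [2y] zero: DF = P = 8947/10000 ≈ 0.894700
step 5 [2.5y] swap r/2=1234/46949: DF=(1 − 1234/46949·(0.994100+0.985800+0.943700+0.894700))/(1+1234/46949) = 4383/5000 ≈ 0.876600
step 6 [3y] bond c/2=9/400: DF=(3976751/4000000 − 9/400·(0.994100+0.985800+0.943700+0.894700+0.876600))/(1+9/400) = 869/1000 ≈ 0.869000
step 7 [3.5y] zero: DF = P = 4301/5000 ≈ 0.860200
step 8 [4y] zero: DF = P = 4147/5000 ≈ 0.829400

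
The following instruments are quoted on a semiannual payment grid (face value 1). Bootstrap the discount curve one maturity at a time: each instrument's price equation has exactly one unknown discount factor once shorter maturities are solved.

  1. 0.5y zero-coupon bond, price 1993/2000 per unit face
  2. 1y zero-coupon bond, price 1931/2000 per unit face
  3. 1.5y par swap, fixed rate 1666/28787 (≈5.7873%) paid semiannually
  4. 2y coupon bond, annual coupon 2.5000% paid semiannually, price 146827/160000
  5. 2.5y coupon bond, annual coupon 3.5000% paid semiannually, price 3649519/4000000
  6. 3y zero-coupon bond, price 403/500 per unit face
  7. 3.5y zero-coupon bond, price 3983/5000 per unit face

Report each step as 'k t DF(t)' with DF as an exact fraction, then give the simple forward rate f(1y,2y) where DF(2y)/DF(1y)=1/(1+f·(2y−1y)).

1 1/2 1993/2000
2 1 1931/2000
3 3/2 9167/10000
4 2 2177/2500
5 5/2 4161/5000
6 3 403/500
7 7/2 3983/5000
f(1y,2y) = ((1931/2000)/(2177/2500) − 1)/(1) = 947/8708 ≈ 10.8751%

step 1 [0.5y] zero: DF = P = 1993/2000 ≈ 0.996500
step 2 [1y] zero: DF = P = 1931/2000 ≈ 0.965500
step 3 [1.5y] swap r/2=833/28787: DF=(1 − 833/28787·(0.996500+0.965500))/(1+833/28787) = 9167/10000 ≈ 0.916700
step 4 [2y] bond c/2=1/80: DF=(146827/160000 − 1/80·(0.996500+0.965500+0.916700))/(1+1/80) = 2177/2500 ≈ 0.870800
step 5 [2.5y] bond c/2=7/400: DF=(3649519/4000000 − 7/400·(0.996500+0.965500+0.916700+0.870800))/(1+7/400) = 4161/5000 ≈ 0.832200
step 6 [3y] zero: DF = P = 403/500 ≈ 0.806000
step 7 [3.5y] zero: DF = P = 3983/5000 ≈ 0.796600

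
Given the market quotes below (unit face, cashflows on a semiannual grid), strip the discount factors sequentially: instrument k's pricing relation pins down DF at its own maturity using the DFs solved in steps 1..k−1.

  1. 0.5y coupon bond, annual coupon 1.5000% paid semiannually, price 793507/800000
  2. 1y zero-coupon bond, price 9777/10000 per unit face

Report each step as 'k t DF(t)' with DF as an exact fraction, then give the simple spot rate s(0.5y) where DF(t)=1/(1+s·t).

step 1 [0.5y] bond c/2=3/400: DF=(793507/800000 − 3/400·(0))/(1+3/400) = 1969/2000 ≈ 0.984500
step 2 [1y] zero: DF = P = 9777/10000 ≈ 0.977700

1 1/2 1969/2000
2 1 9777/10000
s(0.5y) = (1/(1969/2000) − 1)/(1/2) = 62/1969 ≈ 3.1488%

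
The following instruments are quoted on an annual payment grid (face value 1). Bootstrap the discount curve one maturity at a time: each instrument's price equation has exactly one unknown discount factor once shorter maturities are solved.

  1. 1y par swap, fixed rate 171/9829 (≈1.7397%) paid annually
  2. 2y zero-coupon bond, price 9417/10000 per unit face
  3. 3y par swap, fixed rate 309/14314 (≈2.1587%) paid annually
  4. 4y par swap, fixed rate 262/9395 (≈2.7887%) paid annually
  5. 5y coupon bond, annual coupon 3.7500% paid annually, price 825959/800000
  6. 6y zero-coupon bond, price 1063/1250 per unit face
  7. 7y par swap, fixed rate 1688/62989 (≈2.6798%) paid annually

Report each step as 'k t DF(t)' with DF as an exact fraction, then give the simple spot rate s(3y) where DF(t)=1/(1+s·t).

1 1 9829/10000
2 2 9417/10000
3 3 4691/5000
4 4 1119/1250
5 5 8593/10000
6 6 1063/1250
7 7 1039/1250
s(3y) = (1/(4691/5000) − 1)/(3) = 103/4691 ≈ 2.1957%

step 1 [1y] swap r/1=171/9829: DF=(1 − 171/9829·(0))/(1+171/9829) = 9829/10000 ≈ 0.982900
step 2 [2y] zero: DF = P = 9417/10000 ≈ 0.941700
step 3 [3y] swap r/1=309/14314: DF=(1 − 309/14314·(0.982900+0.941700))/(1+309/14314) = 4691/5000 ≈ 0.938200
step 4 [4y] swap r/1=262/9395: DF=(1 − 262/9395·(0.982900+0.941700+0.938200))/(1+262/9395) = 1119/1250 ≈ 0.895200
step 5 [5y] bond c/1=3/80: DF=(825959/800000 − 3/80·(0.982900+0.941700+0.938200+0.895200))/(1+3/80) = 8593/10000 ≈ 0.859300
step 6 [6y] zero: DF = P = 1063/1250 ≈ 0.850400
step 7 [7y] swap r/1=1688/62989: DF=(1 − 1688/62989·(0.982900+0.941700+0.938200+0.895200+0.859300+0.850400))/(1+1688/62989) = 1039/1250 ≈ 0.831200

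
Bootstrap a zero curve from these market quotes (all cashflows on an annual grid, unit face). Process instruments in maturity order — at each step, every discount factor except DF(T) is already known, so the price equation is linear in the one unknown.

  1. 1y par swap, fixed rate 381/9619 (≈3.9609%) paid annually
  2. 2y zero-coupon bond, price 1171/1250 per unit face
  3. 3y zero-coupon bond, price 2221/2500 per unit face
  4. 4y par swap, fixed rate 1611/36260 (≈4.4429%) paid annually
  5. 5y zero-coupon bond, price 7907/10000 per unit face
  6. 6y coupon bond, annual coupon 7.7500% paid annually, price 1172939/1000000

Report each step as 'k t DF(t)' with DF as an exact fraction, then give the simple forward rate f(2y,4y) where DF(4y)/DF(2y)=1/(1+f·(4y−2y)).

1 1 9619/10000
2 2 1171/1250
3 3 2221/2500
4 4 8389/10000
5 5 7907/10000
6 6 7709/10000
f(2y,4y) = ((1171/1250)/(8389/10000) − 1)/(2) = 979/16778 ≈ 5.8350%

step 1 [1y] swap r/1=381/9619: DF=(1 − 381/9619·(0))/(1+381/9619) = 9619/10000 ≈ 0.961900
step 2 [2y] zero: DF = P = 1171/1250 ≈ 0.936800
step 3 [3y] zero: DF = P = 2221/2500 ≈ 0.888400
step 4 [4y] swap r/1=1611/36260: DF=(1 − 1611/36260·(0.961900+0.936800+0.888400))/(1+1611/36260) = 8389/10000 ≈ 0.838900
step 5 [5y] zero: DF = P = 7907/10000 ≈ 0.790700
step 6 [6y] bond c/1=31/400: DF=(1172939/1000000 − 31/400·(0.961900+0.936800+0.888400+0.838900+0.790700))/(1+31/400) = 7709/10000 ≈ 0.770900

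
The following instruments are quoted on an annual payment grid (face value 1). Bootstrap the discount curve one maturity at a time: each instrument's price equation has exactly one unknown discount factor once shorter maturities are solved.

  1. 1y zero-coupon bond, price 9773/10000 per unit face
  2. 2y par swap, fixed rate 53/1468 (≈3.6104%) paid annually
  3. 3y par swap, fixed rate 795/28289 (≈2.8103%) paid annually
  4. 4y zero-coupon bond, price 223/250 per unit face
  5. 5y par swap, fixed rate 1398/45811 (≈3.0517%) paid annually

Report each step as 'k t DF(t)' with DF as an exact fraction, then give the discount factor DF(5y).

step 1 [1y] zero: DF = P = 9773/10000 ≈ 0.977300
step 2 [2y] swap r/1=53/1468: DF=(1 − 53/1468·(0.977300))/(1+53/1468) = 9311/10000 ≈ 0.931100
step 3 [3y] swap r/1=795/28289: DF=(1 − 795/28289·(0.977300+0.931100))/(1+795/28289) = 1841/2000 ≈ 0.920500
step 4 [4y] zero: DF = P = 223/250 ≈ 0.892000
step 5 [5y] swap r/1=1398/45811: DF=(1 − 1398/45811·(0.977300+0.931100+0.920500+0.892000))/(1+1398/45811) = 4301/5000 ≈ 0.860200

1 1 9773/10000
2 2 9311/10000
3 3 1841/2000
4 4 223/250
5 5 4301/5000
DF(5y) = 4301/5000 ≈ 0.860200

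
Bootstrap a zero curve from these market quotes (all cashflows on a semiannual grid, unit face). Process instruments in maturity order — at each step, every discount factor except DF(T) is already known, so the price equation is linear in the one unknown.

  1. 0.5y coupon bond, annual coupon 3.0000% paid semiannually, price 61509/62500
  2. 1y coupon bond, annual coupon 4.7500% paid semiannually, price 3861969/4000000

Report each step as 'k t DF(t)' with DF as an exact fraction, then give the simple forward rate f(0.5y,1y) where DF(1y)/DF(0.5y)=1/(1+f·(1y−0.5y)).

1 1/2 606/625
2 1 4603/5000
f(0.5y,1y) = ((606/625)/(4603/5000) − 1)/(1/2) = 490/4603 ≈ 10.6452%

step 1 [0.5y] bond c/2=3/200: DF=(61509/62500 − 3/200·(0))/(1+3/200) = 606/625 ≈ 0.969600
step 2 [1y] bond c/2=19/800: DF=(3861969/4000000 − 19/800·(0.969600))/(1+19/800) = 4603/5000 ≈ 0.920600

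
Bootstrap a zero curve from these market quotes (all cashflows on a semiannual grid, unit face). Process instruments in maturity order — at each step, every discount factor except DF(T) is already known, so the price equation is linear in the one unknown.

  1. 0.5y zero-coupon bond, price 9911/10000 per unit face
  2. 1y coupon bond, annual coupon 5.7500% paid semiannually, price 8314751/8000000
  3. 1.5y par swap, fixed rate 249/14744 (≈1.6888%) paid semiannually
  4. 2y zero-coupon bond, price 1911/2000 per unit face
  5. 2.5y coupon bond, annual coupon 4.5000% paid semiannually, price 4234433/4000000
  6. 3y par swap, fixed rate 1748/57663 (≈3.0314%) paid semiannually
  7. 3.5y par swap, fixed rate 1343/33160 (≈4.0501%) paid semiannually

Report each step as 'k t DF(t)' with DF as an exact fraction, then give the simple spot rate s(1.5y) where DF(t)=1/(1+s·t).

step 1 [0.5y] zero: DF = P = 9911/10000 ≈ 0.991100
step 2 [1y] bond c/2=23/800: DF=(8314751/8000000 − 23/800·(0.991100))/(1+23/800) = 4913/5000 ≈ 0.982600
step 3 [1.5y] swap r/2=249/29488: DF=(1 − 249/29488·(0.991100+0.982600))/(1+249/29488) = 9751/10000 ≈ 0.975100
step 4 [2y] zero: DF = P = 1911/2000 ≈ 0.955500
step 5 [2.5y] bond c/2=9/400: DF=(4234433/4000000 − 9/400·(0.991100+0.982600+0.975100+0.955500))/(1+9/400) = 4747/5000 ≈ 0.949400
step 6 [3y] swap r/2=874/57663: DF=(1 − 874/57663·(0.991100+0.982600+0.975100+0.955500+0.949400))/(1+874/57663) = 4563/5000 ≈ 0.912600
step 7 [3.5y] swap r/2=1343/66320: DF=(1 − 1343/66320·(0.991100+0.982600+0.975100+0.955500+0.949400+0.912600))/(1+1343/66320) = 8657/10000 ≈ 0.865700

1 1/2 9911/10000
2 1 4913/5000
3 3/2 9751/10000
4 2 1911/2000
5 5/2 4747/5000
6 3 4563/5000
7 7/2 8657/10000
s(1.5y) = (1/(9751/10000) − 1)/(3/2) = 166/9751 ≈ 1.7024%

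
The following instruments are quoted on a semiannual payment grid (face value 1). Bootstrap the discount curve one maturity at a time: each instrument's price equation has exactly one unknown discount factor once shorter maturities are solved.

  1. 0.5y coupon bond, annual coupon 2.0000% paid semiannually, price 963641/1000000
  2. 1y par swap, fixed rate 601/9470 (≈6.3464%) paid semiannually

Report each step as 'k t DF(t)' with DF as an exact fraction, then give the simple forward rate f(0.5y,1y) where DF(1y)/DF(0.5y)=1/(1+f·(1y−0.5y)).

step 1 [0.5y] bond c/2=1/100: DF=(963641/1000000 − 1/100·(0))/(1+1/100) = 9541/10000 ≈ 0.954100
step 2 [1y] swap r/2=601/18940: DF=(1 − 601/18940·(0.954100))/(1+601/18940) = 9399/10000 ≈ 0.939900

1 1/2 9541/10000
2 1 9399/10000
f(0.5y,1y) = ((9541/10000)/(9399/10000) − 1)/(1/2) = 284/9399 ≈ 3.0216%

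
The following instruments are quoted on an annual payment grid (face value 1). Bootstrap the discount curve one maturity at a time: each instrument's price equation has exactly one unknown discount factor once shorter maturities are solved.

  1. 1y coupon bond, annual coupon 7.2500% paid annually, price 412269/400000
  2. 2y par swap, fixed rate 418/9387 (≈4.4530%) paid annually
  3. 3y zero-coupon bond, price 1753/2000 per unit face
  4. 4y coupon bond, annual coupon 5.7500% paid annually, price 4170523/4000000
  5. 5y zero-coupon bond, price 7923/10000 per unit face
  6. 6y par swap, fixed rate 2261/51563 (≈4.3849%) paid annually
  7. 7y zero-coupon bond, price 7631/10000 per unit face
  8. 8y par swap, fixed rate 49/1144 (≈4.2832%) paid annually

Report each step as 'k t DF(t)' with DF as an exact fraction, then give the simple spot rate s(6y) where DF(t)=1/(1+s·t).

step 1 [1y] bond c/1=29/400: DF=(412269/400000 − 29/400·(0))/(1+29/400) = 961/1000 ≈ 0.961000
step 2 [2y] swap r/1=418/9387: DF=(1 − 418/9387·(0.961000))/(1+418/9387) = 2291/2500 ≈ 0.916400
step 3 [3y] zero: DF = P = 1753/2000 ≈ 0.876500
step 4 [4y] bond c/1=23/400: DF=(4170523/4000000 − 23/400·(0.961000+0.916400+0.876500))/(1+23/400) = 4181/5000 ≈ 0.836200
step 5 [5y] zero: DF = P = 7923/10000 ≈ 0.792300
step 6 [6y] swap r/1=2261/51563: DF=(1 − 2261/51563·(0.961000+0.916400+0.876500+0.836200+0.792300))/(1+2261/51563) = 7739/10000 ≈ 0.773900
step 7 [7y] zero: DF = P = 7631/10000 ≈ 0.763100
step 8 [8y] swap r/1=49/1144: DF=(1 − 49/1144·(0.961000+0.916400+0.876500+0.836200+0.792300+0.773900+0.763100))/(1+49/1144) = 3579/5000 ≈ 0.715800

1 1 961/1000
2 2 2291/2500
3 3 1753/2000
4 4 4181/5000
5 5 7923/10000
6 6 7739/10000
7 7 7631/10000
8 8 3579/5000
s(6y) = (1/(7739/10000) − 1)/(6) = 2261/46434 ≈ 4.8693%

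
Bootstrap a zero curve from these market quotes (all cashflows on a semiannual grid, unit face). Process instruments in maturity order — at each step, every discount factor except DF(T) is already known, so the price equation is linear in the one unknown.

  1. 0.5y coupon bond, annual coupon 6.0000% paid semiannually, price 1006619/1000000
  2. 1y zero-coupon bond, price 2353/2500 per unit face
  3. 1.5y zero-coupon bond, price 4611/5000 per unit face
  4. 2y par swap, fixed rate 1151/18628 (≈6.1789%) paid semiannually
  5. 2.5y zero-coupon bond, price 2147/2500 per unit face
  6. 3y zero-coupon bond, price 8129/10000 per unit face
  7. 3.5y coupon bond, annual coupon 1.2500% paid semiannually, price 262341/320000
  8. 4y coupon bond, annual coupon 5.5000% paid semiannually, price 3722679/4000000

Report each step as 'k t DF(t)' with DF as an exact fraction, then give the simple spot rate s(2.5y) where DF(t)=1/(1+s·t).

step 1 [0.5y] bond c/2=3/100: DF=(1006619/1000000 − 3/100·(0))/(1+3/100) = 9773/10000 ≈ 0.977300
step 2 [1y] zero: DF = P = 2353/2500 ≈ 0.941200
step 3 [1.5y] zero: DF = P = 4611/5000 ≈ 0.922200
step 4 [2y] swap r/2=1151/37256: DF=(1 − 1151/37256·(0.977300+0.941200+0.922200))/(1+1151/37256) = 8849/10000 ≈ 0.884900
step 5 [2.5y] zero: DF = P = 2147/2500 ≈ 0.858800
step 6 [3y] zero: DF = P = 8129/10000 ≈ 0.812900
step 7 [3.5y] bond c/2=1/160: DF=(262341/320000 − 1/160·(0.977300+0.941200+0.922200+0.884900+0.858800+0.812900))/(1+1/160) = 1953/2500 ≈ 0.781200
step 8 [4y] bond c/2=11/400: DF=(3722679/4000000 − 11/400·(0.977300+0.941200+0.922200+0.884900+0.858800+0.812900+0.781200))/(1+11/400) = 1851/2500 ≈ 0.740400

1 1/2 9773/10000
2 1 2353/2500
3 3/2 4611/5000
4 2 8849/10000
5 5/2 2147/2500
6 3 8129/10000
7 7/2 1953/2500
8 4 1851/2500
s(2.5y) = (1/(2147/2500) − 1)/(5/2) = 706/10735 ≈ 6.5766%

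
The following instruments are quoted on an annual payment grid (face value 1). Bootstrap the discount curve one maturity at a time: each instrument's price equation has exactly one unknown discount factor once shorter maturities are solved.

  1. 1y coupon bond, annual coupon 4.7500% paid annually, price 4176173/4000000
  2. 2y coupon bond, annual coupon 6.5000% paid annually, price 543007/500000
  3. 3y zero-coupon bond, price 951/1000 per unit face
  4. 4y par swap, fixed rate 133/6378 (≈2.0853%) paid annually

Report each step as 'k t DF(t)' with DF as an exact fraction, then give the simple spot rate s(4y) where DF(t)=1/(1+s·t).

step 1 [1y] bond c/1=19/400: DF=(4176173/4000000 − 19/400·(0))/(1+19/400) = 9967/10000 ≈ 0.996700
step 2 [2y] bond c/1=13/200: DF=(543007/500000 − 13/200·(0.996700))/(1+13/200) = 9589/10000 ≈ 0.958900
step 3 [3y] zero: DF = P = 951/1000 ≈ 0.951000
step 4 [4y] swap r/1=133/6378: DF=(1 − 133/6378·(0.996700+0.958900+0.951000))/(1+133/6378) = 4601/5000 ≈ 0.920200

1 1 9967/10000
2 2 9589/10000
3 3 951/1000
4 4 4601/5000
s(4y) = (1/(4601/5000) − 1)/(4) = 399/18404 ≈ 2.1680%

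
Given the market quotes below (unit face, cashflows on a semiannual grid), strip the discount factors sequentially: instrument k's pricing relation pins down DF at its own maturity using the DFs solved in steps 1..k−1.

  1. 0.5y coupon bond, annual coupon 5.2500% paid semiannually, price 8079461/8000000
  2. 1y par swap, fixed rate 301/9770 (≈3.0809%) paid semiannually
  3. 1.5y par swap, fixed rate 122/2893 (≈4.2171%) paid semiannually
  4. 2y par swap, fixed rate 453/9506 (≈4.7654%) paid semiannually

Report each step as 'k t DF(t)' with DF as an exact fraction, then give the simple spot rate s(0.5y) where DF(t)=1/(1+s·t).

1 1/2 9841/10000
2 1 9699/10000
3 3/2 939/1000
4 2 4547/5000
s(0.5y) = (1/(9841/10000) − 1)/(1/2) = 318/9841 ≈ 3.2314%

step 1 [0.5y] bond c/2=21/800: DF=(8079461/8000000 − 21/800·(0))/(1+21/800) = 9841/10000 ≈ 0.984100
step 2 [1y] swap r/2=301/19540: DF=(1 − 301/19540·(0.984100))/(1+301/19540) = 9699/10000 ≈ 0.969900
step 3 [1.5y] swap r/2=61/2893: DF=(1 − 61/2893·(0.984100+0.969900))/(1+61/2893) = 939/1000 ≈ 0.939000
step 4 [2y] swap r/2=453/19012: DF=(1 − 453/19012·(0.984100+0.969900+0.939000))/(1+453/19012) = 4547/5000 ≈ 0.909400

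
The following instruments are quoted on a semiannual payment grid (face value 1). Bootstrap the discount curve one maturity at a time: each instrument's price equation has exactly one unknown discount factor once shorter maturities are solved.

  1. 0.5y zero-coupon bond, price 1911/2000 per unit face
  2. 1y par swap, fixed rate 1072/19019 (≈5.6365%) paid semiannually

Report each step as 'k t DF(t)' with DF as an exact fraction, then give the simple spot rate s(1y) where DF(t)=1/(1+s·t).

step 1 [0.5y] zero: DF = P = 1911/2000 ≈ 0.955500
step 2 [1y] swap r/2=536/19019: DF=(1 − 536/19019·(0.955500))/(1+536/19019) = 1183/1250 ≈ 0.946400

1 1/2 1911/2000
2 1 1183/1250
s(1y) = (1/(1183/1250) − 1)/(1) = 67/1183 ≈ 5.6636%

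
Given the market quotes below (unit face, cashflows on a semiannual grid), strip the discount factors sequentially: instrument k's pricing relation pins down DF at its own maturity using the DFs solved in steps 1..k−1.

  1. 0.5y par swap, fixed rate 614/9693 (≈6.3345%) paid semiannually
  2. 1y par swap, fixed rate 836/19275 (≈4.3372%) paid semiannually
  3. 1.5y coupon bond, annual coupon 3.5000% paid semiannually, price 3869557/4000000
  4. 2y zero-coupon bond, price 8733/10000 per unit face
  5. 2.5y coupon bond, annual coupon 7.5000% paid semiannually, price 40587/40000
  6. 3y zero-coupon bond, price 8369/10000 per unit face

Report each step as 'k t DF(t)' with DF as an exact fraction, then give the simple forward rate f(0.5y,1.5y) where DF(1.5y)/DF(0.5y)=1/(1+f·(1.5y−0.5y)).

1 1/2 9693/10000
2 1 4791/5000
3 3/2 1147/1250
4 2 8733/10000
5 5/2 2109/2500
6 3 8369/10000
f(0.5y,1.5y) = ((9693/10000)/(1147/1250) − 1)/(1) = 517/9176 ≈ 5.6343%

step 1 [0.5y] swap r/2=307/9693: DF=(1 − 307/9693·(0))/(1+307/9693) = 9693/10000 ≈ 0.969300
step 2 [1y] swap r/2=418/19275: DF=(1 − 418/19275·(0.969300))/(1+418/19275) = 4791/5000 ≈ 0.958200
step 3 [1.5y] bond c/2=7/400: DF=(3869557/4000000 − 7/400·(0.969300+0.958200))/(1+7/400) = 1147/1250 ≈ 0.917600
step 4 [2y] zero: DF = P = 8733/10000 ≈ 0.873300
step 5 [2.5y] bond c/2=3/80: DF=(40587/40000 − 3/80·(0.969300+0.958200+0.917600+0.873300))/(1+3/80) = 2109/2500 ≈ 0.843600
step 6 [3y] zero: DF = P = 8369/10000 ≈ 0.836900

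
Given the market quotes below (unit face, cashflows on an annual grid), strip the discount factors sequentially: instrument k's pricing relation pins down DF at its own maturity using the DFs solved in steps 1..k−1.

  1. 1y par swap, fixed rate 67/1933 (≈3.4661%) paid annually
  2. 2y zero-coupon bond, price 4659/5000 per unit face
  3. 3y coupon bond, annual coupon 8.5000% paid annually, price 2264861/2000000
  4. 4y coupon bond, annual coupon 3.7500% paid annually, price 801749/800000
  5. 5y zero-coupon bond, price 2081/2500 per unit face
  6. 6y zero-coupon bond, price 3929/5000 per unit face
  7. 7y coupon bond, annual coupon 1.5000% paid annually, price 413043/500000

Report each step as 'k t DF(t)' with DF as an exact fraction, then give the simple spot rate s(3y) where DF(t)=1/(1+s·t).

step 1 [1y] swap r/1=67/1933: DF=(1 − 67/1933·(0))/(1+67/1933) = 1933/2000 ≈ 0.966500
step 2 [2y] zero: DF = P = 4659/5000 ≈ 0.931800
step 3 [3y] bond c/1=17/200: DF=(2264861/2000000 − 17/200·(0.966500+0.931800))/(1+17/200) = 179/200 ≈ 0.895000
step 4 [4y] bond c/1=3/80: DF=(801749/800000 − 3/80·(0.966500+0.931800+0.895000))/(1+3/80) = 173/200 ≈ 0.865000
step 5 [5y] zero: DF = P = 2081/2500 ≈ 0.832400
step 6 [6y] zero: DF = P = 3929/5000 ≈ 0.785800
step 7 [7y] bond c/1=3/200: DF=(413043/500000 − 3/200·(0.966500+0.931800+0.895000+0.865000+0.832400+0.785800))/(1+3/200) = 7359/10000 ≈ 0.735900

1 1 1933/2000
2 2 4659/5000
3 3 179/200
4 4 173/200
5 5 2081/2500
6 6 3929/5000
7 7 7359/10000
s(3y) = (1/(179/200) − 1)/(3) = 7/179 ≈ 3.9106%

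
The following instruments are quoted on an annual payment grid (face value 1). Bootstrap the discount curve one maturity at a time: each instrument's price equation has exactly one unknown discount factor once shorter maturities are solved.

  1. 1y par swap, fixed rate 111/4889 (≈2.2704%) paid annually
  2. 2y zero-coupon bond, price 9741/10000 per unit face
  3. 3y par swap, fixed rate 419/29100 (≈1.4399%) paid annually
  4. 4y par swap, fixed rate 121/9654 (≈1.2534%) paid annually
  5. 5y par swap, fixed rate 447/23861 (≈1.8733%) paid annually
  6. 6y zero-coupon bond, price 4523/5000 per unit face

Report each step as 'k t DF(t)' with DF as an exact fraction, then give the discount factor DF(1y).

step 1 [1y] swap r/1=111/4889: DF=(1 − 111/4889·(0))/(1+111/4889) = 4889/5000 ≈ 0.977800
step 2 [2y] zero: DF = P = 9741/10000 ≈ 0.974100
step 3 [3y] swap r/1=419/29100: DF=(1 − 419/29100·(0.977800+0.974100))/(1+419/29100) = 9581/10000 ≈ 0.958100
step 4 [4y] swap r/1=121/9654: DF=(1 − 121/9654·(0.977800+0.974100+0.958100))/(1+121/9654) = 2379/2500 ≈ 0.951600
step 5 [5y] swap r/1=447/23861: DF=(1 − 447/23861·(0.977800+0.974100+0.958100+0.951600))/(1+447/23861) = 4553/5000 ≈ 0.910600
step 6 [6y] zero: DF = P = 4523/5000 ≈ 0.904600

1 1 4889/5000
2 2 9741/10000
3 3 9581/10000
4 4 2379/2500
5 5 4553/5000
6 6 4523/5000
DF(1y) = 4889/5000 ≈ 0.977800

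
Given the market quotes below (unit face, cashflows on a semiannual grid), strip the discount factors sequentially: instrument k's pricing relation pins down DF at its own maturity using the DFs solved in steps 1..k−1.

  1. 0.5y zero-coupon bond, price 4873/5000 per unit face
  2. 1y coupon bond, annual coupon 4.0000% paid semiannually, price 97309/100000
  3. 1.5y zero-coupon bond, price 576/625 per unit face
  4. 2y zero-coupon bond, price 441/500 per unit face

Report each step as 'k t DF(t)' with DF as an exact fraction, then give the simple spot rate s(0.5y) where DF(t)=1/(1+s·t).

step 1 [0.5y] zero: DF = P = 4873/5000 ≈ 0.974600
step 2 [1y] bond c/2=1/50: DF=(97309/100000 − 1/50·(0.974600))/(1+1/50) = 9349/10000 ≈ 0.934900
step 3 [1.5y] zero: DF = P = 576/625 ≈ 0.921600
step 4 [2y] zero: DF = P = 441/500 ≈ 0.882000

1 1/2 4873/5000
2 1 9349/10000
3 3/2 576/625
4 2 441/500
s(0.5y) = (1/(4873/5000) − 1)/(1/2) = 254/4873 ≈ 5.2124%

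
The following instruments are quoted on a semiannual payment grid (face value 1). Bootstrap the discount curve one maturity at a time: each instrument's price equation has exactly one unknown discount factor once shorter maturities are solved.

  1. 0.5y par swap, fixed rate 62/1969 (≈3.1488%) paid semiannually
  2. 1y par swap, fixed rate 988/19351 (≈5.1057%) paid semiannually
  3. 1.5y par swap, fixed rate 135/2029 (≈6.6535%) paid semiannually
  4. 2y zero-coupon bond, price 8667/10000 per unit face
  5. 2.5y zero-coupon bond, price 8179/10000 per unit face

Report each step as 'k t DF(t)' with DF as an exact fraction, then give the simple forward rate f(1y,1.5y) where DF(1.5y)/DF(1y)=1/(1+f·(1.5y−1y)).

step 1 [0.5y] swap r/2=31/1969: DF=(1 − 31/1969·(0))/(1+31/1969) = 1969/2000 ≈ 0.984500
step 2 [1y] swap r/2=494/19351: DF=(1 − 494/19351·(0.984500))/(1+494/19351) = 4753/5000 ≈ 0.950600
step 3 [1.5y] swap r/2=135/4058: DF=(1 − 135/4058·(0.984500+0.950600))/(1+135/4058) = 1811/2000 ≈ 0.905500
step 4 [2y] zero: DF = P = 8667/10000 ≈ 0.866700
step 5 [2.5y] zero: DF = P = 8179/10000 ≈ 0.817900

1 1/2 1969/2000
2 1 4753/5000
3 3/2 1811/2000
4 2 8667/10000
5 5/2 8179/10000
f(1y,1.5y) = ((4753/5000)/(1811/2000) − 1)/(1/2) = 902/9055 ≈ 9.9613%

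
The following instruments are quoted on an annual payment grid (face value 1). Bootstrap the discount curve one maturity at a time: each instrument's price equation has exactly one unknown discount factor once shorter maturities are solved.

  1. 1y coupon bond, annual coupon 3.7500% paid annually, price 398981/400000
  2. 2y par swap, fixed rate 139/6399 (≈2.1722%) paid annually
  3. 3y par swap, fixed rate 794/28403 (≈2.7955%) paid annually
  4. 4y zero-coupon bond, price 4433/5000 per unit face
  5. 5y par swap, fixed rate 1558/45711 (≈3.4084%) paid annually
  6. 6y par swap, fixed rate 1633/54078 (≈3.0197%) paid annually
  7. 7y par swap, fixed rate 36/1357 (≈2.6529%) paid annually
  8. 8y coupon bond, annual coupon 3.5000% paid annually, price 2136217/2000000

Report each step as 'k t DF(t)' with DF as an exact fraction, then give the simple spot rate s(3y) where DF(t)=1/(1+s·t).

step 1 [1y] bond c/1=3/80: DF=(398981/400000 − 3/80·(0))/(1+3/80) = 4807/5000 ≈ 0.961400
step 2 [2y] swap r/1=139/6399: DF=(1 − 139/6399·(0.961400))/(1+139/6399) = 9583/10000 ≈ 0.958300
step 3 [3y] swap r/1=794/28403: DF=(1 − 794/28403·(0.961400+0.958300))/(1+794/28403) = 4603/5000 ≈ 0.920600
step 4 [4y] zero: DF = P = 4433/5000 ≈ 0.886600
step 5 [5y] swap r/1=1558/45711: DF=(1 − 1558/45711·(0.961400+0.958300+0.920600+0.886600))/(1+1558/45711) = 4221/5000 ≈ 0.844200
step 6 [6y] swap r/1=1633/54078: DF=(1 − 1633/54078·(0.961400+0.958300+0.920600+0.886600+0.844200))/(1+1633/54078) = 8367/10000 ≈ 0.836700
step 7 [7y] swap r/1=36/1357: DF=(1 − 36/1357·(0.961400+0.958300+0.920600+0.886600+0.844200+0.836700))/(1+36/1357) = 1043/1250 ≈ 0.834400
step 8 [8y] bond c/1=7/200: DF=(2136217/2000000 − 7/200·(0.961400+0.958300+0.920600+0.886600+0.844200+0.836700+0.834400))/(1+7/200) = 8209/10000 ≈ 0.820900

1 1 4807/5000
2 2 9583/10000
3 3 4603/5000
4 4 4433/5000
5 5 4221/5000
6 6 8367/10000
7 7 1043/1250
8 8 8209/10000
s(3y) = (1/(4603/5000) − 1)/(3) = 397/13809 ≈ 2.8749%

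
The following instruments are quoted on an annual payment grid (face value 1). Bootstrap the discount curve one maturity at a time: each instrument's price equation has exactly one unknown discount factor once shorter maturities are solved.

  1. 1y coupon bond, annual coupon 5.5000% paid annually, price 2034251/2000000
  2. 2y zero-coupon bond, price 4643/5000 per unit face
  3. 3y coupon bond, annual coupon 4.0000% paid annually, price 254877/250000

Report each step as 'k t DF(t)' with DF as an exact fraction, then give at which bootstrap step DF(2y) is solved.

1 1 9641/10000
2 2 4643/5000
3 3 363/400
DF(2y) is solved at step 2

step 1 [1y] bond c/1=11/200: DF=(2034251/2000000 − 11/200·(0))/(1+11/200) = 9641/10000 ≈ 0.964100
step 2 [2y] zero: DF = P = 4643/5000 ≈ 0.928600
step 3 [3y] bond c/1=1/25: DF=(254877/250000 − 1/25·(0.964100+0.928600))/(1+1/25) = 363/400 ≈ 0.907500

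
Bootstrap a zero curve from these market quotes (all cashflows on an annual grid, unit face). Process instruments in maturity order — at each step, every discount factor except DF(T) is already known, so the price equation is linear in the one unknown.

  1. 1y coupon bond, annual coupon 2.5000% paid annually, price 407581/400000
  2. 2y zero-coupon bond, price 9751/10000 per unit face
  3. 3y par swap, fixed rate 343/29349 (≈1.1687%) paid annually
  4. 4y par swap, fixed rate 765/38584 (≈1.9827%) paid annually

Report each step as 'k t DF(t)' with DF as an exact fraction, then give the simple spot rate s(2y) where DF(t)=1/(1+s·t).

step 1 [1y] bond c/1=1/40: DF=(407581/400000 − 1/40·(0))/(1+1/40) = 9941/10000 ≈ 0.994100
step 2 [2y] zero: DF = P = 9751/10000 ≈ 0.975100
step 3 [3y] swap r/1=343/29349: DF=(1 − 343/29349·(0.994100+0.975100))/(1+343/29349) = 9657/10000 ≈ 0.965700
step 4 [4y] swap r/1=765/38584: DF=(1 − 765/38584·(0.994100+0.975100+0.965700))/(1+765/38584) = 1847/2000 ≈ 0.923500

1 1 9941/10000
2 2 9751/10000
3 3 9657/10000
4 4 1847/2000
s(2y) = (1/(9751/10000) − 1)/(2) = 249/19502 ≈ 1.2768%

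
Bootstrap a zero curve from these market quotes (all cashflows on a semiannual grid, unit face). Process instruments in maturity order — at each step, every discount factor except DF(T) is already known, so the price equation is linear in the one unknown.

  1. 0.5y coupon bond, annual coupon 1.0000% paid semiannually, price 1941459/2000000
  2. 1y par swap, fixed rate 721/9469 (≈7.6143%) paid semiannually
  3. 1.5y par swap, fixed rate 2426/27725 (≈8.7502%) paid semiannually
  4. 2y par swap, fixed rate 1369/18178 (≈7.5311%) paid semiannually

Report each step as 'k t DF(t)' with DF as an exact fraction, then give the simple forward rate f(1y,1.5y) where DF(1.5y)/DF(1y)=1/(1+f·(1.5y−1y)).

step 1 [0.5y] bond c/2=1/200: DF=(1941459/2000000 − 1/200·(0))/(1+1/200) = 9659/10000 ≈ 0.965900
step 2 [1y] swap r/2=721/18938: DF=(1 − 721/18938·(0.965900))/(1+721/18938) = 9279/10000 ≈ 0.927900
step 3 [1.5y] swap r/2=1213/27725: DF=(1 − 1213/27725·(0.965900+0.927900))/(1+1213/27725) = 8787/10000 ≈ 0.878700
step 4 [2y] swap r/2=1369/36356: DF=(1 − 1369/36356·(0.965900+0.927900+0.878700))/(1+1369/36356) = 8631/10000 ≈ 0.863100

1 1/2 9659/10000
2 1 9279/10000
3 3/2 8787/10000
4 2 8631/10000
f(1y,1.5y) = ((9279/10000)/(8787/10000) − 1)/(1/2) = 328/2929 ≈ 11.1984%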